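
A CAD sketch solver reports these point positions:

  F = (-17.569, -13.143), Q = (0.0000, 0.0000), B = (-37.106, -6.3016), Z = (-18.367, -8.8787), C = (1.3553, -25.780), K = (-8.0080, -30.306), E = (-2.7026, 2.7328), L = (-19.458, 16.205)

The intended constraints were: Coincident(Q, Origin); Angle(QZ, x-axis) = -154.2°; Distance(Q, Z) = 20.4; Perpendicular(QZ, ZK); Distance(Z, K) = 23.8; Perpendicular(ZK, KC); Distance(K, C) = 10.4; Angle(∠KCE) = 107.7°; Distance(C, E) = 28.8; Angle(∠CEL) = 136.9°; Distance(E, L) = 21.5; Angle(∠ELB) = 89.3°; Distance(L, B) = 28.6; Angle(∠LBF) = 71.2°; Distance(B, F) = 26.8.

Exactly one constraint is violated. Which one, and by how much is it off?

Distance(B, F) = 26.8 — off by 6.10.

Q = (0.00, 0.00) ✓; QZ at -154.2° ✓; |QZ| = 20.40 ✓; ∠(QZ, ZK) = 90.00° ✓; |ZK| = 23.80 ✓; ∠(ZK, KC) = 90.00° ✓; |KC| = 10.40 ✓; ∠KCE = 107.7° ✓; |CE| = 28.80 ✓; ∠CEL = 136.9° ✓; |EL| = 21.50 ✓; ∠ELB = 89.30° ✓; |LB| = 28.60 ✓; ∠LBF = 71.20° ✓; |BF| = 20.70 ✗.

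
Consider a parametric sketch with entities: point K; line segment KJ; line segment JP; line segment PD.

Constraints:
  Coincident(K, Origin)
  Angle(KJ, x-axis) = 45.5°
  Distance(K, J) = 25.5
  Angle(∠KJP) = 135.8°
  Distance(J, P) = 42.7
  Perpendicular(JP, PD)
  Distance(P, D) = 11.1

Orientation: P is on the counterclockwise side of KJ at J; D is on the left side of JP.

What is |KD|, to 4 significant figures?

61.35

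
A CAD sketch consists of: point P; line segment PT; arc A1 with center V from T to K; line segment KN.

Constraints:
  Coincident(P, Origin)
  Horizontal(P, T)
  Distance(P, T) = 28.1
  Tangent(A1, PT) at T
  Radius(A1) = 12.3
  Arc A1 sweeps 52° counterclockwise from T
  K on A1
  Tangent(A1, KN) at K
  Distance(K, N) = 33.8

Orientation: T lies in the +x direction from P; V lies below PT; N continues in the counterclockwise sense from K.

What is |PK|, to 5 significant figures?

19.005

A1 meets PT tangentially, so VT is at right angles to PT, so V = T + (0, -12.3) = (28.100, -12.300). On A1, T sits at bearing 90° from V; a 52° counterclockwise sweep puts K at bearing 142°, so K = V + 12.3·(cos 142°, sin 142°) = (18.407, -4.7274). Then |PK| = |K − P| = 19.005.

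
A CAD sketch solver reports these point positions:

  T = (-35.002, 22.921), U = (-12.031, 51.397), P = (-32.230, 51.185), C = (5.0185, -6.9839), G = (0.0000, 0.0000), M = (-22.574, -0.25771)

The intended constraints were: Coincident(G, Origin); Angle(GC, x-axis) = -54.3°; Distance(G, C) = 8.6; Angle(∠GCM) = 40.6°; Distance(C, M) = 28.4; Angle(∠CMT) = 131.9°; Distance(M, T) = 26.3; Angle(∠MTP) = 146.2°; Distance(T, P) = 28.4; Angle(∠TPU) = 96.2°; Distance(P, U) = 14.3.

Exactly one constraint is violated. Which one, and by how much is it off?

Distance(P, U) = 14.3 — off by 5.90.

G = (0.00, 0.00) ✓; GC at -54.30° ✓; |GC| = 8.600 ✓; ∠GCM = 40.60° ✓; |CM| = 28.40 ✓; ∠CMT = 131.9° ✓; |MT| = 26.30 ✓; ∠MTP = 146.2° ✓; |TP| = 28.40 ✓; ∠TPU = 96.20° ✓; |PU| = 20.20 ✗.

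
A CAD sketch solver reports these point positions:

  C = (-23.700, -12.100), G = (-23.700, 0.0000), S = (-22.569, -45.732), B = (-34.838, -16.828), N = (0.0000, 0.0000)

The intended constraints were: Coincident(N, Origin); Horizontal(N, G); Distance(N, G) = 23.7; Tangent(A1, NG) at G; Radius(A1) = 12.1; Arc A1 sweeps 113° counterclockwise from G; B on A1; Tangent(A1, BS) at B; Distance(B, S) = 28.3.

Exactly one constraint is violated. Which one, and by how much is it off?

Distance(B, S) = 28.3 — off by 3.10.

N = (0.00, 0.00) ✓; N.y = 0.00, G.y = 0.00 ✓; |NG| = 23.70 ✓; ∠(CG, GN) = 90.00° ✓; |CG| = 12.10 ✓; bearing(C→B) − bearing(C→G) = 113.0° ✓; |CB| = 12.10 ✓; ∠(CB, BS) = 90.00° ✓; |BS| = 31.40 ✗.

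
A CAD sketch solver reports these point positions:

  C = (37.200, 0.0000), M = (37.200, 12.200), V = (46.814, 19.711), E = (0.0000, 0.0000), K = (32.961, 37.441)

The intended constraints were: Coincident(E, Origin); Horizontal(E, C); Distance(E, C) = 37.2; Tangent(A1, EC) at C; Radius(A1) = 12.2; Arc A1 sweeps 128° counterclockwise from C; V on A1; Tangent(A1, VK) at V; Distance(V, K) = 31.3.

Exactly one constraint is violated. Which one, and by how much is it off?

Distance(V, K) = 31.3 — off by 8.80.

E = (0.00, 0.00) ✓; E.y = 0.00, C.y = 0.00 ✓; |EC| = 37.20 ✓; ∠(MC, CE) = 90.00° ✓; |MC| = 12.20 ✓; bearing(M→V) − bearing(M→C) = 128.0° ✓; |MV| = 12.20 ✓; ∠(MV, VK) = 90.00° ✓; |VK| = 22.50 ✗.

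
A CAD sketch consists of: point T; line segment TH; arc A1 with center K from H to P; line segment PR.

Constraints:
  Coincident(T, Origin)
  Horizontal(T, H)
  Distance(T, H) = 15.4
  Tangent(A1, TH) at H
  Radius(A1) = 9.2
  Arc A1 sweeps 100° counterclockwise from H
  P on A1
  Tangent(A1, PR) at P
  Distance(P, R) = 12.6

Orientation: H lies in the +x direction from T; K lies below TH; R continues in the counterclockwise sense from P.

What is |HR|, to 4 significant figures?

24.20

On A1, H sits at bearing 90° from K; a 100° counterclockwise sweep puts P at bearing 190°, so P = K + 9.2·(cos 190°, sin 190°) = (6.340, -10.80). The tangent condition forces KP to be normal to PR, so PR runs along (−sin 190°, cos 190°); with |PR| = 12.6, R = (8.528, -23.21). Then |HR| = |R − H| = 24.20.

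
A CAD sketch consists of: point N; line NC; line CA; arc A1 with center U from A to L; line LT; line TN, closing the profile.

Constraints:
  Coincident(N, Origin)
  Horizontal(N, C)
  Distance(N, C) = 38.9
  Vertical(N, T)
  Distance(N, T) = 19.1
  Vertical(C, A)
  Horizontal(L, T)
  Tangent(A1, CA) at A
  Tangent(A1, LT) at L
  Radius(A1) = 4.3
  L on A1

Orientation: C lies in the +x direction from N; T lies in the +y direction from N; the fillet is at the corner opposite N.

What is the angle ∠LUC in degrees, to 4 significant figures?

163.8°

The virtual corner opposite N is at (38.90, 19.10). The tangent condition forces UA to be normal to CA and since A1 is tangent to LT there, UL ⟂ LT, with radius 4.3, so the center U sits 4.3 in from both sides at U = (34.60, 14.80). That places the tangent points at A = (38.90, 14.80) on CA and L = (34.60, 19.10) on LT. Then cos ∠LUC = UL·UC / (|UL||UC|), giving 163.8°.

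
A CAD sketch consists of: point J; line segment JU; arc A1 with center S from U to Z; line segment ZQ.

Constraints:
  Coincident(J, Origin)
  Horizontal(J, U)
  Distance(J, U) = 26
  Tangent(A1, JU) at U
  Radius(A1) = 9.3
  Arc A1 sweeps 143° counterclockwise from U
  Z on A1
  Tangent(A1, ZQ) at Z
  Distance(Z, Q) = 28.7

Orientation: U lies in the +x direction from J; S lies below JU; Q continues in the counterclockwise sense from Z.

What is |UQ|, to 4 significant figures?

38.16

On A1, U sits at bearing 90° from S; a 143° counterclockwise sweep puts Z at bearing 233°, so Z = S + 9.3·(cos 233°, sin 233°) = (20.40, -16.73). The tangent condition forces SZ to be normal to ZQ, so ZQ runs along (−sin 233°, cos 233°); with |ZQ| = 28.7, Q = (43.32, -34.00). Then |UQ| = |Q − U| = 38.16.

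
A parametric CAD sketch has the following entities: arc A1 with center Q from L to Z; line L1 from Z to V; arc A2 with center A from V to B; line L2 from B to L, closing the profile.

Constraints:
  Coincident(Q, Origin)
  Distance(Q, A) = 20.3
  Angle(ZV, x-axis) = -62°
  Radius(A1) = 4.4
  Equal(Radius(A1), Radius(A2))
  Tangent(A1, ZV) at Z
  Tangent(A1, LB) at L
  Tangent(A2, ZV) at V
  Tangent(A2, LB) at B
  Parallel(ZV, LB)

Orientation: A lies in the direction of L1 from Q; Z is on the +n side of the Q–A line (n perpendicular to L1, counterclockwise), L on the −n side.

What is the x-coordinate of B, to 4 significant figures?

5.645

Tangency of A1 to both parallel lines with radius 4.4 puts Z and L at Q ± 4.4·n: Z = (3.885, 2.066), L = (-3.885, -2.066). Equal radii place V and B the same way about A: V = A + 4.4·n = (13.42, -15.86), B = A − 4.4·n = (5.645, -19.99). So B.x = 5.645.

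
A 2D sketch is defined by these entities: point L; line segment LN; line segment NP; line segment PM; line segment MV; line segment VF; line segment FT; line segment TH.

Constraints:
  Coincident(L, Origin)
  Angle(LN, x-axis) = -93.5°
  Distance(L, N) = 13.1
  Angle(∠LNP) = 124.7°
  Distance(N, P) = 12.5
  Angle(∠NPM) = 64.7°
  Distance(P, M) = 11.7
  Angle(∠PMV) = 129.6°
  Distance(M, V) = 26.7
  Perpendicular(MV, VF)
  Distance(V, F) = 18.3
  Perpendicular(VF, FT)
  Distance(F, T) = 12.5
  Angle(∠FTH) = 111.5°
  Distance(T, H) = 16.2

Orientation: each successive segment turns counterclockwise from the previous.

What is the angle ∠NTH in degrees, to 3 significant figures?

35.5°

L is at the origin; LN runs at -93.5° with length 13.1, so N = (-0.800, -13.1). ∠LNP = 124.7° gives NP at -38.2° from the x-axis; with |NP| = 12.5, P = (9.02, -20.8). ∠NPM = 64.7° gives PM at 77.1° from the x-axis; with |PM| = 11.7, M = (11.6, -9.40). ∠PMV = 129.6° gives MV at 128° from the x-axis; with |MV| = 26.7, V = (-4.62, 11.8). The perpendicularity gives VF at right angles to MV, so VF runs at -142°; with |VF| = 18.3, F = (-19.1, 0.641). VF ⟂ FT, so FT runs at -52.5°; with |FT| = 12.5, T = (-11.5, -9.28). ∠FTH = 111.5° gives TH at 16.0° from the x-axis; with |TH| = 16.2, H = (4.05, -4.81). Then cos ∠NTH = TN·TH / (|TN||TH|), giving 35.5°.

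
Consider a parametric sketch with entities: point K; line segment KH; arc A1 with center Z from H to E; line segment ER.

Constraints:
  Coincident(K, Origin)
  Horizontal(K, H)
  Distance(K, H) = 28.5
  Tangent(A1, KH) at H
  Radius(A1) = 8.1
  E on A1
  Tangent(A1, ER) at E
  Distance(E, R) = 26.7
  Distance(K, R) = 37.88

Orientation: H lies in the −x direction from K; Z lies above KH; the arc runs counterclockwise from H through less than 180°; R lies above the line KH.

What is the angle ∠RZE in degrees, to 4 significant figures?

73.12°

Checks: |ZH| = 8.100 ✓; |ZE| = 8.100 ✓; ∠(ZE, ER) = 90.00° ✓; |ER| = 26.70 ✓; |KR| = 37.88 ✓.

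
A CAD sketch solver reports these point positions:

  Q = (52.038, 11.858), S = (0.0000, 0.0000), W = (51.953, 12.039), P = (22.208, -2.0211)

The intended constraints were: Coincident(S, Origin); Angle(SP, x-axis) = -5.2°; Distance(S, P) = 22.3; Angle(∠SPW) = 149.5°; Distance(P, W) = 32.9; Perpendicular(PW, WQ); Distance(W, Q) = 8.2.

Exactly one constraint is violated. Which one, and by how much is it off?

Distance(W, Q) = 8.2 — off by 8.00.

S = (0.00, 0.00) ✓; SP at -5.200° ✓; |SP| = 22.30 ✓; ∠SPW = 149.5° ✓; |PW| = 32.90 ✓; ∠(PW, WQ) = 90.14° ✓; |WQ| = 0.2000 ✗.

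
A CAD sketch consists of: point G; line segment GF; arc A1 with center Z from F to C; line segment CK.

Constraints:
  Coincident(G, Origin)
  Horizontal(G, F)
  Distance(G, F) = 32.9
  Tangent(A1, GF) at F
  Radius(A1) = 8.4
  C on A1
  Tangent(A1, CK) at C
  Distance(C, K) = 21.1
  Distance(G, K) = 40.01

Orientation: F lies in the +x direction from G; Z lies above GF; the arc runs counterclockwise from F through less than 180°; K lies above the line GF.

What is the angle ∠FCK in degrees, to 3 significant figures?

116°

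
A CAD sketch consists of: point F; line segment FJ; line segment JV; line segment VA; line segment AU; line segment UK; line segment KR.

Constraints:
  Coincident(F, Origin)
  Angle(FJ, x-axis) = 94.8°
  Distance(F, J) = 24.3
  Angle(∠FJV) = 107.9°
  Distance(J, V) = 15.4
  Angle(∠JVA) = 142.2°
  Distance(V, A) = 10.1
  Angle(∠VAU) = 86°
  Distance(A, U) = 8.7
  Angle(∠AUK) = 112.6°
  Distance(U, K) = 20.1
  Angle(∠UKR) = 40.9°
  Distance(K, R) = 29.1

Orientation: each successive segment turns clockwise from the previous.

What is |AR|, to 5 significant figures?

11.116

F is at the origin; FJ runs at 94.8° with length 24.3, so J = (-2.0334, 24.215). ∠FJV = 107.9° gives JV at 22.700° from the x-axis; with |JV| = 15.4, V = (12.174, 30.158). ∠JVA = 142.2° gives VA at -15.100° from the x-axis; with |VA| = 10.1, A = (21.925, 27.527). ∠VAU = 86.0° gives AU at -109.10° from the x-axis; with |AU| = 8.7, U = (19.078, 19.306). ∠AUK = 112.6° gives UK at -176.50° from the x-axis; with |UK| = 20.1, K = (-0.98432, 18.079). ∠UKR = 40.9° gives KR at 44.400° from the x-axis; with |KR| = 29.1, R = (19.807, 38.439). Then |AR| = |R − A| = 11.116.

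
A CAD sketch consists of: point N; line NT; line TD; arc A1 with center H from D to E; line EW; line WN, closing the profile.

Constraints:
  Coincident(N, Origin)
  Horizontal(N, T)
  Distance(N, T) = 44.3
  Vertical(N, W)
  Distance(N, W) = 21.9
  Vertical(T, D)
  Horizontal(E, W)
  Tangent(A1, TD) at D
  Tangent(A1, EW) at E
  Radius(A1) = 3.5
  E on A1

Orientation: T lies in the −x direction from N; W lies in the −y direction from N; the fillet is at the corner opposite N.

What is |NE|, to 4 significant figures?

46.31

N is at the origin; N and T share the same y with |NT| = 44.3 and T on the −x side, so T = (-44.30, 0.000). NW is vertical with |NW| = 21.9 and W on the −y side, so W = (0.000, -21.90). The virtual corner opposite N is at (-44.30, -21.90). The tangent condition forces HD to be normal to TD and since A1 is tangent to EW there, HE ⟂ EW, with radius 3.5, so the center H sits 3.5 in from both sides at H = (-40.80, -18.40). That places the tangent points at D = (-44.30, -18.40) on TD and E = (-40.80, -21.90) on EW. Then |NE| = |E − N| = 46.31.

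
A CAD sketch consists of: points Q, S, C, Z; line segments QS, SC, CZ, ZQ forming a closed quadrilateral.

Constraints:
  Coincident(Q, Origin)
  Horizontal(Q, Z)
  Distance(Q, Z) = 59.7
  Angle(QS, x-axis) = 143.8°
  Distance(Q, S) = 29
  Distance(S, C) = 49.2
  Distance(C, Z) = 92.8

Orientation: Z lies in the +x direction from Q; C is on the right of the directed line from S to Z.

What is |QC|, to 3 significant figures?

42.1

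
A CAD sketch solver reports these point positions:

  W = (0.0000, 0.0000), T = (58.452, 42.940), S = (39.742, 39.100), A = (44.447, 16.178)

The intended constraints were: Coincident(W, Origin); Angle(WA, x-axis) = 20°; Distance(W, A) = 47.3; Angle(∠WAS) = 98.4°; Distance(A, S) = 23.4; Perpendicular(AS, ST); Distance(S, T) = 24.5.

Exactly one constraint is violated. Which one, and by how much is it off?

Distance(S, T) = 24.5 — off by 5.40.

W = (0.00, 0.00) ✓; WA at 20.00° ✓; |WA| = 47.30 ✓; ∠WAS = 98.40° ✓; |AS| = 23.40 ✓; ∠(AS, ST) = 90.00° ✓; |ST| = 19.10 ✗.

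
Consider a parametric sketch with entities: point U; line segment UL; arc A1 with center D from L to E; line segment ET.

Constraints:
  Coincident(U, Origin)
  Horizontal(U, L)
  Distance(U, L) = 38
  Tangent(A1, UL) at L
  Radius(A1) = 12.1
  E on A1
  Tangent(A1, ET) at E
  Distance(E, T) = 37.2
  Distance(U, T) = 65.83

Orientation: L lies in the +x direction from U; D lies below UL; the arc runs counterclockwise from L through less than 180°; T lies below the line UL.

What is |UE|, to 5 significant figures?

31.738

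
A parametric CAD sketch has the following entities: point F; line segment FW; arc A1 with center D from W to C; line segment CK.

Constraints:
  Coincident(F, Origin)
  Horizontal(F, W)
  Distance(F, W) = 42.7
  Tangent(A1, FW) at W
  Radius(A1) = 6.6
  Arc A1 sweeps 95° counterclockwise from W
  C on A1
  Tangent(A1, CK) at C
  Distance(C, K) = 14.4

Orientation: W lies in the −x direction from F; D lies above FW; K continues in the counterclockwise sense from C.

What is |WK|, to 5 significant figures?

22.168

On A1, W sits at bearing -90° from D; a 95° counterclockwise sweep puts C at bearing 5°, so C = D + 6.6·(cos 5°, sin 5°) = (-36.125, 7.1752). Tangency of A1 to CK means the radius DC is perpendicular to CK, so CK runs along (−sin 5°, cos 5°); with |CK| = 14.4, K = (-37.380, 21.520). Then |WK| = |K − W| = 22.168.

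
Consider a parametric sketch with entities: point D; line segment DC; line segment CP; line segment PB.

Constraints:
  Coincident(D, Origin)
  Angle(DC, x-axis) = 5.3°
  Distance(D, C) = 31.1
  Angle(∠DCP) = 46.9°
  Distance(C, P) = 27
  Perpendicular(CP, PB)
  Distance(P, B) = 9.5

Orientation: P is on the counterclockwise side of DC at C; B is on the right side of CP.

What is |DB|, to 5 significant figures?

32.717

D is at the origin; DC runs at 5.3° with length 31.1, so C = 31.1·(cos 5.3°, sin 5.3°) = (30.967, 2.8727). ∠DCP = 46.9°, so CP runs at 5.3° + (180° − 46.9°) = 138.40° from the x-axis; with |CP| = 27.0, P = C + 27.0·(cos 138.40°, sin 138.40°) = (10.776, 20.799). CP ⟂ PB; with |PB| = 9.5 on the right of CP, B = P + 9.5·(0.66393, 0.74780) = (17.084, 27.903). Then |DB| = |B − D| = 32.717.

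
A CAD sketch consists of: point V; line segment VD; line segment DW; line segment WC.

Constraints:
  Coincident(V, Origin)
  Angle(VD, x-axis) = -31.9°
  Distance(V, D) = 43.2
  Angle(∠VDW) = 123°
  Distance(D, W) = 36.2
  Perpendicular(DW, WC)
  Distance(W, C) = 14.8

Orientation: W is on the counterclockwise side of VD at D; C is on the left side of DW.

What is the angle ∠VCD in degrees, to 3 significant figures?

42.0°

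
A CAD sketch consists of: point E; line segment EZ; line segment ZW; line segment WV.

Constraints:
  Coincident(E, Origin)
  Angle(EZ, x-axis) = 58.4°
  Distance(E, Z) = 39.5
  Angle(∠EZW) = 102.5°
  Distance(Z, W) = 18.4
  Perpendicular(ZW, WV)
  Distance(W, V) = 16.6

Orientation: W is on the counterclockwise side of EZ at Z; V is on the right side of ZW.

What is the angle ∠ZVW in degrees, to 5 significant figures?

47.944°

E is at the origin; EZ runs at 58.4° with length 39.5, so Z = 39.5·(cos 58.4°, sin 58.4°) = (20.697, 33.643). ∠EZW = 102.5°, so ZW runs at 58.4° + (180° − 102.5°) = 135.90° from the x-axis; with |ZW| = 18.4, W = Z + 18.4·(cos 135.90°, sin 135.90°) = (7.4839, 46.448). The perpendicularity gives WV at right angles to ZW; with |WV| = 16.6 on the right of ZW, V = W + 16.6·(0.69591, 0.71813) = (19.036, 58.369). Then cos ∠ZVW = VZ·VW / (|VZ||VW|), giving 47.944°.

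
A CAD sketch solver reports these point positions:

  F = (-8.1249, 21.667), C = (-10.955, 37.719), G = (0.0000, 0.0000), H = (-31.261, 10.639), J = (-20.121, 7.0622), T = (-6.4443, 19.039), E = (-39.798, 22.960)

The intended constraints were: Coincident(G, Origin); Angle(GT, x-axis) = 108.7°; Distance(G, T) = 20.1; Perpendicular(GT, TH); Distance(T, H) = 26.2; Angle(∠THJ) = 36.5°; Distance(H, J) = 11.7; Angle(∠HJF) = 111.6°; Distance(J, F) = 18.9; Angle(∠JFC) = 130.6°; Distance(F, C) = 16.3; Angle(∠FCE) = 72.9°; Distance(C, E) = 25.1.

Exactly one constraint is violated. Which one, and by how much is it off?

Distance(C, E) = 25.1 — off by 7.30.

G = (0.00, 0.00) ✓; GT at 108.7° ✓; |GT| = 20.10 ✓; ∠(GT, TH) = 90.00° ✓; |TH| = 26.20 ✓; ∠THJ = 36.50° ✓; |HJ| = 11.70 ✓; ∠HJF = 111.6° ✓; |JF| = 18.90 ✓; ∠JFC = 130.6° ✓; |FC| = 16.30 ✓; ∠FCE = 72.90° ✓; |CE| = 32.40 ✗.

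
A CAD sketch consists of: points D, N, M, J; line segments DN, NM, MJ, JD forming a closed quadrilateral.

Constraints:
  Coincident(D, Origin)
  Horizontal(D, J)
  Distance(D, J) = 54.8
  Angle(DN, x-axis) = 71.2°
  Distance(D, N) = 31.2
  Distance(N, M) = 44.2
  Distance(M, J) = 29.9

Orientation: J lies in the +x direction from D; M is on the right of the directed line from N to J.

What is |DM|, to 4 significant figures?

29.34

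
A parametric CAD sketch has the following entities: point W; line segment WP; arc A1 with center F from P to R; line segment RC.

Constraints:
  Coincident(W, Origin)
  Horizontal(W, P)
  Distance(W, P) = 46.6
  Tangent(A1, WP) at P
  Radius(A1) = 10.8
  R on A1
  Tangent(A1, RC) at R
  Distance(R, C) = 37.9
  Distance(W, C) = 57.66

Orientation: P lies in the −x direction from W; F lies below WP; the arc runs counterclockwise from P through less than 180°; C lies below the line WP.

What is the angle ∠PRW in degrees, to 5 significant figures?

46.051°

W is at the origin; WP is horizontal with |WP| = 46.6 and P on the −x side, so P = (-46.600, 0.0000). A1 meets WP tangentially, so FP is at right angles to WP, so F = P + (0, -10.8) = (-46.600, -10.800). Since FR ⟂ RC (tangency), |FC| = √(10.8² + 37.9²) = 39.409 regardless of where R sits on A1. So C lies on both circle(W, 57.66) and circle(F, 39.409); the below-WP intersection is C = (-32.526, -47.610). R is the foot of the tangent from C: R = (-55.245, -17.274).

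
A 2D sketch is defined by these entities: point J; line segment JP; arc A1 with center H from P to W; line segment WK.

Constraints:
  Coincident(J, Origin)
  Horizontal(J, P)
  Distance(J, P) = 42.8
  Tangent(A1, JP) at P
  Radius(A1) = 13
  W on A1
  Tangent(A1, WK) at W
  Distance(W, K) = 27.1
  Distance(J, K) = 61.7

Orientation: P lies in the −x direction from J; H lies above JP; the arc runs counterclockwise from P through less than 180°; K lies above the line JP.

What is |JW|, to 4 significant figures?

36.76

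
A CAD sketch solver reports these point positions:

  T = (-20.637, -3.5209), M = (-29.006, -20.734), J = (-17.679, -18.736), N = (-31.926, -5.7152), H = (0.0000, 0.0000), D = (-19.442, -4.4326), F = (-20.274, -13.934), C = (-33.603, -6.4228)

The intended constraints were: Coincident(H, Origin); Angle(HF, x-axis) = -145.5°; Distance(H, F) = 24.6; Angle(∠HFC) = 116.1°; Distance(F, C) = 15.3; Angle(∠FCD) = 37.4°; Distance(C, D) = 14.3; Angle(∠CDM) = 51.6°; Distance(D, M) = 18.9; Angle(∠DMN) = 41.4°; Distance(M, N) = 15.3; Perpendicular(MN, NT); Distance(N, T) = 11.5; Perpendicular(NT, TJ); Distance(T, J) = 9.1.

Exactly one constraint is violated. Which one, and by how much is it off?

Distance(T, J) = 9.1 — off by 6.40.

H = (0.00, 0.00) ✓; HF at -145.5° ✓; |HF| = 24.60 ✓; ∠HFC = 116.1° ✓; |FC| = 15.30 ✓; ∠FCD = 37.40° ✓; |CD| = 14.30 ✓; ∠CDM = 51.60° ✓; |DM| = 18.90 ✓; ∠DMN = 41.40° ✓; |MN| = 15.30 ✓; ∠(MN, NT) = 90.00° ✓; |NT| = 11.50 ✓; ∠(NT, TJ) = 90.00° ✓; |TJ| = 15.50 ✗.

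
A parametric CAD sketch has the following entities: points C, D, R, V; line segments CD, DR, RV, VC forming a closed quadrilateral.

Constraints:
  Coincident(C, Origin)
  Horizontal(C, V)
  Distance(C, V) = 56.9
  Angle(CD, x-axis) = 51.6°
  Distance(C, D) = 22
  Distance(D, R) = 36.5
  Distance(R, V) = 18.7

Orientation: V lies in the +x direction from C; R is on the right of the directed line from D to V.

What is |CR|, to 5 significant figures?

40.805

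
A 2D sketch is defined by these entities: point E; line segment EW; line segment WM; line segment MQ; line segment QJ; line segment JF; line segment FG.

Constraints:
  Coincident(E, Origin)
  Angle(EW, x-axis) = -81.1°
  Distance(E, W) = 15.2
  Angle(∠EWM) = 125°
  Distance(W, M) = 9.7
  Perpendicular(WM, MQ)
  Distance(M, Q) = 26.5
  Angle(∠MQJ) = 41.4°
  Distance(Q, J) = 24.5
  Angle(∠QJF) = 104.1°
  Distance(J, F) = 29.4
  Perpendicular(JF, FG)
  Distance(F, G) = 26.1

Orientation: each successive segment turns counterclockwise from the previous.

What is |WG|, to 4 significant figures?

31.69

E is at the origin; EW runs at -81.1° with length 15.2, so W = (2.352, -15.02). ∠EWM = 125.0° gives WM at -26.10° from the x-axis; with |WM| = 9.7, M = (11.06, -19.28). The perpendicularity gives MQ at right angles to WM, so MQ runs at 63.90°; with |MQ| = 26.5, Q = (22.72, 4.513). ∠MQJ = 41.4° gives QJ at -157.5° from the x-axis; with |QJ| = 24.5, J = (0.08580, -4.862). ∠QJF = 104.1° gives JF at -81.60° from the x-axis; with |JF| = 29.4, F = (4.381, -33.95). JF ⟂ FG, so FG runs at 8.400°; with |FG| = 26.1, G = (30.20, -30.13). Then |WG| = |G − W| = 31.69.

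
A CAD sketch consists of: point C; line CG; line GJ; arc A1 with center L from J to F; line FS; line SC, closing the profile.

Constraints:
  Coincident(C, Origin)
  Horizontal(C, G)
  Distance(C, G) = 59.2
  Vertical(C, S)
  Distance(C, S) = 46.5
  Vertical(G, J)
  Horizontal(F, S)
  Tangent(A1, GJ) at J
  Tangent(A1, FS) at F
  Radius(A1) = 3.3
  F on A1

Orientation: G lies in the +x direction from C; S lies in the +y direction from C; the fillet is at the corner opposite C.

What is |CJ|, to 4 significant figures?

73.29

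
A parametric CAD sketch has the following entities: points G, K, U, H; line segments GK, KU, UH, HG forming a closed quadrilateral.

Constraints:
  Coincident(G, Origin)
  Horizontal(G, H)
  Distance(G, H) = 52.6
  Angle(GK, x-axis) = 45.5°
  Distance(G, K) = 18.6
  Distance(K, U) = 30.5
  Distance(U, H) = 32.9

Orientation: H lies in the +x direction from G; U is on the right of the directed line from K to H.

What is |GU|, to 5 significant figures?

28.096

Checks: |KU| = 30.50 ✓; |UH| = 32.90 ✓.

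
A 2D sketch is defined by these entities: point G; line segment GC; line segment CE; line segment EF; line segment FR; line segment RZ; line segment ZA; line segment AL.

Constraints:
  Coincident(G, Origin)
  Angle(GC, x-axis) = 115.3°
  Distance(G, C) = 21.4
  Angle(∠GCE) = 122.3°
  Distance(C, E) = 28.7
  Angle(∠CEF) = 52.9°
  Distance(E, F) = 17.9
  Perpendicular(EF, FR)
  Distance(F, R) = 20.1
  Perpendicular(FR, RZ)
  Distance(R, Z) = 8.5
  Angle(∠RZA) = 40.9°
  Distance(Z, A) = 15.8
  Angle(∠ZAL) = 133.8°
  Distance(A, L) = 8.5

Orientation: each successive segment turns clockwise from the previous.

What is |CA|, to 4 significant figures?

13.74

FR is perpendicular to RZ, so RZ runs at 110.5°; with |RZ| = 8.5, Z = (-9.302, 27.74). ∠RZA = 40.9° gives ZA at -28.60° from the x-axis; with |ZA| = 15.8, A = (4.570, 20.17). Then |CA| = |A − C| = 13.74.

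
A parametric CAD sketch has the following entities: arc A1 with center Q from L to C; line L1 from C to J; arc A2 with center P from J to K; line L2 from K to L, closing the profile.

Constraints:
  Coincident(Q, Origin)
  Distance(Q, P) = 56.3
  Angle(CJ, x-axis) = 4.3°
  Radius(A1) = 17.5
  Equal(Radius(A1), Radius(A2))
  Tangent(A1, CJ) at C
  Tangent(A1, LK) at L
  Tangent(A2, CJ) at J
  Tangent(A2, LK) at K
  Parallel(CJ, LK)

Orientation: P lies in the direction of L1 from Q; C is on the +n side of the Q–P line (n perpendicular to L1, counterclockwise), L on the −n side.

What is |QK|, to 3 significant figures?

59.0

Tangency of A1 to both parallel lines with radius 17.5 puts C and L at Q ± 17.5·n: C = (-1.31, 17.5), L = (1.31, -17.5). Equal radii place J and K the same way about P: J = P + 17.5·n = (54.8, 21.7), K = P − 17.5·n = (57.5, -13.2). Then |QK| = |K − Q| = 59.0.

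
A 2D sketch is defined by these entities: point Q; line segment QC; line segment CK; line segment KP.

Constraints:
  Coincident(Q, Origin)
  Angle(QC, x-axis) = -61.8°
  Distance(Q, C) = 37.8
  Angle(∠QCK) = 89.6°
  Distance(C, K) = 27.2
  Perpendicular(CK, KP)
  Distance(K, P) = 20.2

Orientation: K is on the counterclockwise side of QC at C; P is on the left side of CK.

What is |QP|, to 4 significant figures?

32.18

Q is at the origin; QC runs at -61.8° with length 37.8, so C = 37.8·(cos -61.8°, sin -61.8°) = (17.86, -33.31). ∠QCK = 89.6°, so CK runs at -61.8° + (180° − 89.6°) = 28.60° from the x-axis; with |CK| = 27.2, K = C + 27.2·(cos 28.60°, sin 28.60°) = (41.74, -20.29). CK ⟂ KP; with |KP| = 20.2 on the left of CK, P = K + 20.2·(-0.4787, 0.8780) = (32.07, -2.558). Then |QP| = |P − Q| = 32.18.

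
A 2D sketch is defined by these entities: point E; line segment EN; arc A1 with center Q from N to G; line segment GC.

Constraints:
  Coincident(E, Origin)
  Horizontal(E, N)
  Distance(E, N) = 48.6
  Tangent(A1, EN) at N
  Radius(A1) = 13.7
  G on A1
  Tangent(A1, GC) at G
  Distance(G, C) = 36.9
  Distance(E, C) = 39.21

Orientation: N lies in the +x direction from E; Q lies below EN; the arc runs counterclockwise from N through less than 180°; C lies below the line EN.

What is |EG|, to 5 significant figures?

37.884

Checks: E = (0.00, 0.00) ✓; |QG| = 13.70 ✓; ∠(QG, GC) = 90.00° ✓; |GC| = 36.90 ✓; |EC| = 39.21 ✓.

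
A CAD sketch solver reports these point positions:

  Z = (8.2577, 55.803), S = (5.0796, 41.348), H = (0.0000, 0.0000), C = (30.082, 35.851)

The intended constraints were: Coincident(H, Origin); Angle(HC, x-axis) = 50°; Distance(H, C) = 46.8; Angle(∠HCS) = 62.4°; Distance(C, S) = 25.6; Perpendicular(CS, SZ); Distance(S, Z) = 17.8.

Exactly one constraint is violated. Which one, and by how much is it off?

Distance(S, Z) = 17.8 — off by 3.00.

H = (0.00, 0.00) ✓; HC at 50.00° ✓; |HC| = 46.80 ✓; ∠HCS = 62.40° ✓; |CS| = 25.60 ✓; ∠(CS, SZ) = 90.00° ✓; |SZ| = 14.80 ✗.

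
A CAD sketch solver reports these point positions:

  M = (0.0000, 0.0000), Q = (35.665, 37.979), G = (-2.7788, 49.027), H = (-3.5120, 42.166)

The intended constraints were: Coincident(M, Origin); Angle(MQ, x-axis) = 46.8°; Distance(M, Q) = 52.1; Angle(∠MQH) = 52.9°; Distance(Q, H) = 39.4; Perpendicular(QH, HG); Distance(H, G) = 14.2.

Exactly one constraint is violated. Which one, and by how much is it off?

Distance(H, G) = 14.2 — off by 7.30.

M = (0.00, 0.00) ✓; MQ at 46.80° ✓; |MQ| = 52.10 ✓; ∠MQH = 52.90° ✓; |QH| = 39.40 ✓; ∠(QH, HG) = 90.00° ✓; |HG| = 6.900 ✗.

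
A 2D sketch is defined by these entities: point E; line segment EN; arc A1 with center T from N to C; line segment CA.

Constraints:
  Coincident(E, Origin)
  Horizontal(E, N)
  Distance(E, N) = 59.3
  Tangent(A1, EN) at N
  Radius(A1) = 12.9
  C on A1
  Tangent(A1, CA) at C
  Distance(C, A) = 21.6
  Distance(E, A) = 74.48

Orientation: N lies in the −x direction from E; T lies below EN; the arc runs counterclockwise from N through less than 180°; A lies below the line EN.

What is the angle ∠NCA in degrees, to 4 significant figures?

125.3°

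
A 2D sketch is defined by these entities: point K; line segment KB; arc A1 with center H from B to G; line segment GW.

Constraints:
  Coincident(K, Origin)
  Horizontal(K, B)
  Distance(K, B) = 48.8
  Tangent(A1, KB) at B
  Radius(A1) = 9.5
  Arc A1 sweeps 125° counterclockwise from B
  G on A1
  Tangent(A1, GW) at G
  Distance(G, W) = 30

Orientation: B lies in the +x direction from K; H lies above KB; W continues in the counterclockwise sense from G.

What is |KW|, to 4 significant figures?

55.79

K is at the origin; KB is horizontal with |KB| = 48.8 and B on the +x side, so B = (48.80, 0.000). Tangency of A1 to KB means the radius HB is perpendicular to KB, so H = B + (0, 9.5) = (48.80, 9.500). On A1, B sits at bearing -90° from H; a 125° counterclockwise sweep puts G at bearing 35°, so G = H + 9.5·(cos 35°, sin 35°) = (56.58, 14.95). Tangency of A1 to GW means the radius HG is perpendicular to GW, so GW runs along (−sin 35°, cos 35°); with |GW| = 30.0, W = (39.37, 39.52). Then |KW| = |W − K| = 55.79.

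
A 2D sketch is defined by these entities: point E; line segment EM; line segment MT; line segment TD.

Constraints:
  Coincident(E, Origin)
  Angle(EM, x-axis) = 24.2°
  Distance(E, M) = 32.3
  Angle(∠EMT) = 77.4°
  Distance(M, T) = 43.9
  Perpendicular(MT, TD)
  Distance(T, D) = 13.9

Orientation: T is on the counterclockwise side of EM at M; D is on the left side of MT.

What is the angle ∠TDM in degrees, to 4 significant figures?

72.43°

E is at the origin; EM runs at 24.2° with length 32.3, so M = 32.3·(cos 24.2°, sin 24.2°) = (29.46, 13.24). ∠EMT = 77.4°, so MT runs at 24.2° + (180° − 77.4°) = 126.8° from the x-axis; with |MT| = 43.9, T = M + 43.9·(cos 126.8°, sin 126.8°) = (3.164, 48.39). MT ⟂ TD; with |TD| = 13.9 on the left of MT, D = T + 13.9·(-0.8007, -0.5990) = (-7.966, 40.07). Then cos ∠TDM = DT·DM / (|DT||DM|), giving 72.43°.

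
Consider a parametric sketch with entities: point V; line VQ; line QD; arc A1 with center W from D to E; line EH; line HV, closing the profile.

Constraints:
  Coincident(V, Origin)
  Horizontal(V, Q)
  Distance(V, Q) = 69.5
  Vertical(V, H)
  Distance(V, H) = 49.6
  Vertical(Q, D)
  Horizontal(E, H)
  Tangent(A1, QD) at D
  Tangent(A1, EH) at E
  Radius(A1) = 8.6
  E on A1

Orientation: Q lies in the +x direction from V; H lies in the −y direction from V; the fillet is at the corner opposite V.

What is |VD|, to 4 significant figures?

80.69

The virtual corner opposite V is at (69.50, -49.60). Since A1 is tangent to QD there, WD ⟂ QD and since A1 is tangent to EH there, WE ⟂ EH, with radius 8.6, so the center W sits 8.6 in from both sides at W = (60.90, -41.00). That places the tangent points at D = (69.50, -41.00) on QD and E = (60.90, -49.60) on EH. Then |VD| = |D − V| = 80.69.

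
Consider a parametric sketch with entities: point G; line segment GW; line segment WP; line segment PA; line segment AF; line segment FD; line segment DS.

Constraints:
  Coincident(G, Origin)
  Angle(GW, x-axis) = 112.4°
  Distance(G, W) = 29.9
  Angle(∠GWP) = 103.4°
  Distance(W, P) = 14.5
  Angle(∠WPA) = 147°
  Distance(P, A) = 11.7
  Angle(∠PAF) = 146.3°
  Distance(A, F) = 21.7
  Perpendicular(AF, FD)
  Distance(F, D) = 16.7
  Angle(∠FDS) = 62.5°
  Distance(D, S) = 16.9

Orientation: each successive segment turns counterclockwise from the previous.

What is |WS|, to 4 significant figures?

24.72

G is at the origin; GW runs at 112.4° with length 29.9, so W = (-11.39, 27.64). ∠GWP = 103.4° gives WP at -171.0° from the x-axis; with |WP| = 14.5, P = (-25.72, 25.38). ∠WPA = 147.0° gives PA at -138.0° from the x-axis; with |PA| = 11.7, A = (-34.41, 17.55). ∠PAF = 146.3° gives AF at -104.3° from the x-axis; with |AF| = 21.7, F = (-39.77, -3.481). AF is perpendicular to FD, so FD runs at -14.30°; with |FD| = 16.7, D = (-23.59, -7.606). ∠FDS = 62.5° gives DS at 103.2° from the x-axis; with |DS| = 16.9, S = (-27.45, 8.848). Then |WS| = |S − W| = 24.72.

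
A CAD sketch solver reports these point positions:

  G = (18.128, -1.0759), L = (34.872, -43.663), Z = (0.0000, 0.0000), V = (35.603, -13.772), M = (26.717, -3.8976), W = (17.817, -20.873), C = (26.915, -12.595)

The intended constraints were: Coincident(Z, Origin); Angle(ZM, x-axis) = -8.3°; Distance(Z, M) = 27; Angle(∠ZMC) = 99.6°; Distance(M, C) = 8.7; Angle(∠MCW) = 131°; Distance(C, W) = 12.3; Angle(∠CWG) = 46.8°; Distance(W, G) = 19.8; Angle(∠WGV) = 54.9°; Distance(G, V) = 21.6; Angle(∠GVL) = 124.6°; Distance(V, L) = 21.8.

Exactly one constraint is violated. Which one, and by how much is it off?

Distance(V, L) = 21.8 — off by 8.10.

Z = (0.00, 0.00) ✓; ZM at -8.300° ✓; |ZM| = 27.00 ✓; ∠ZMC = 99.60° ✓; |MC| = 8.700 ✓; ∠MCW = 131.0° ✓; |CW| = 12.30 ✓; ∠CWG = 46.80° ✓; |WG| = 19.80 ✓; ∠WGV = 54.90° ✓; |GV| = 21.60 ✓; ∠GVL = 124.6° ✓; |VL| = 29.90 ✗.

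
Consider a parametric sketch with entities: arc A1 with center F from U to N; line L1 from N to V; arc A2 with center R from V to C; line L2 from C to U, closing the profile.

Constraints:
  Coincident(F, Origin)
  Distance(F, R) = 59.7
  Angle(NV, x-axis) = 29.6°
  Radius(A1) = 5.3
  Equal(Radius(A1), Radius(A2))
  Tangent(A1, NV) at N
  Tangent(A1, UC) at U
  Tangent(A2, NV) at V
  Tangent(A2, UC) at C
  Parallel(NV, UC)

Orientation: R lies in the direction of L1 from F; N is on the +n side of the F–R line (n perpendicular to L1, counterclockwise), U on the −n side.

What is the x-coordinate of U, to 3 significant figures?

2.62

F is at the origin and R lies 59.7 along u from F, so R = 59.7·u = (51.9, 29.5). Tangency of A1 to both parallel lines with radius 5.3 puts N and U at F ± 5.3·n: N = (-2.62, 4.61), U = (2.62, -4.61). So U.x = 2.62.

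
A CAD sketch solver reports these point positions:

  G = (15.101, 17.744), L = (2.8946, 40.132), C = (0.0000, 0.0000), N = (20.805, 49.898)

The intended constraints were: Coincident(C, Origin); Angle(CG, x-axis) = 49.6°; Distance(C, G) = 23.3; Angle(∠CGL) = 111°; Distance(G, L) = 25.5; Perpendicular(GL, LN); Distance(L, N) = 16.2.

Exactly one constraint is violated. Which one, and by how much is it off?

Distance(L, N) = 16.2 — off by 4.20.

C = (0.00, 0.00) ✓; CG at 49.60° ✓; |CG| = 23.30 ✓; ∠CGL = 111.0° ✓; |GL| = 25.50 ✓; ∠(GL, LN) = 90.00° ✓; |LN| = 20.40 ✗.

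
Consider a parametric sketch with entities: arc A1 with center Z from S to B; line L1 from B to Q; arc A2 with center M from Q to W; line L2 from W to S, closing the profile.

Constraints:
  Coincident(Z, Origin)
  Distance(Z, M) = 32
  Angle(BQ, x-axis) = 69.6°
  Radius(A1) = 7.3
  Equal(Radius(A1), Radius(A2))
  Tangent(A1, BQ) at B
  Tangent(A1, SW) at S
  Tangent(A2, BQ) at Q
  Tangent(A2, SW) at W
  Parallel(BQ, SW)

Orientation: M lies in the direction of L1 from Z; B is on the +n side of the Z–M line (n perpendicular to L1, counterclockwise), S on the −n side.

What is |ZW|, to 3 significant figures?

32.8

The slot axis is L1's direction at 69.6°, so u = (cos 69.6°, sin 69.6°) = (0.349, 0.937) and n = (−sin 69.6°, cos 69.6°) = (-0.937, 0.349). Z is at the origin and M lies 32.0 along u from Z, so M = 32.0·u = (11.2, 30.0). Tangency of A1 to both parallel lines with radius 7.3 puts B and S at Z ± 7.3·n: B = (-6.84, 2.54), S = (6.84, -2.54). Equal radii place Q and W the same way about M: Q = M + 7.3·n = (4.31, 32.5), W = M − 7.3·n = (18.0, 27.4). Then |ZW| = |W − Z| = 32.8.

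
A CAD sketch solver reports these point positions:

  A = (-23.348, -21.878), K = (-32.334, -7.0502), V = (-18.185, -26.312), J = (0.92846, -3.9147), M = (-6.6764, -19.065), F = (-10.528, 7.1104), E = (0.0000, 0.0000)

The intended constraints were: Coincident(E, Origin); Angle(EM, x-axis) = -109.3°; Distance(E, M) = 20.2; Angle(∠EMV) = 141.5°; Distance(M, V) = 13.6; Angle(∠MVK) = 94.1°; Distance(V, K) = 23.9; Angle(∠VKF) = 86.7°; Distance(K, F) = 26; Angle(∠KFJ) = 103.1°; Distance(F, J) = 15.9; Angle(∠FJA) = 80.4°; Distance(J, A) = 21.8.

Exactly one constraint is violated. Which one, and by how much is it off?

Distance(J, A) = 21.8 — off by 8.40.

E = (0.00, 0.00) ✓; EM at -109.3° ✓; |EM| = 20.20 ✓; ∠EMV = 141.5° ✓; |MV| = 13.60 ✓; ∠MVK = 94.10° ✓; |VK| = 23.90 ✓; ∠VKF = 86.70° ✓; |KF| = 26.00 ✓; ∠KFJ = 103.1° ✓; |FJ| = 15.90 ✓; ∠FJA = 80.40° ✓; |JA| = 30.20 ✗.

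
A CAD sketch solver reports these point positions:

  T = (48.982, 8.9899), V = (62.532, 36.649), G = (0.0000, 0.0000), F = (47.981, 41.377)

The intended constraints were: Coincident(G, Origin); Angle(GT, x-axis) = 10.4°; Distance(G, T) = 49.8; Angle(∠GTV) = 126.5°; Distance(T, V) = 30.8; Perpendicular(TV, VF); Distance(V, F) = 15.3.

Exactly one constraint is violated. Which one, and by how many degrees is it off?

Perpendicular(TV, VF) — off by 8.10°.

G = (0.00, 0.00) ✓; GT at 10.40° ✓; |GT| = 49.80 ✓; ∠GTV = 126.5° ✓; |TV| = 30.80 ✓; ∠(TV, VF) = 98.10° ✗; |VF| = 15.30 ✓.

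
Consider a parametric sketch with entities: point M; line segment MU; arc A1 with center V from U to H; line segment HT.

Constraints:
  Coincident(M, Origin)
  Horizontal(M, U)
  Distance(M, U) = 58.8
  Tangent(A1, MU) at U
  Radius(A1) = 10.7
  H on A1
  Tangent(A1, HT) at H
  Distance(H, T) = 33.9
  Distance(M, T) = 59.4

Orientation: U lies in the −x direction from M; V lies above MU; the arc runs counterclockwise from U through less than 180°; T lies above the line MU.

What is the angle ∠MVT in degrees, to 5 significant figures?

72.082°

Checks: M.y = 0.00, U.y = 0.00 ✓; ∠(VU, UM) = 90.00° ✓; |VH| = 10.70 ✓; ∠(VH, HT) = 90.00° ✓; |HT| = 33.90 ✓; |MT| = 59.40 ✓.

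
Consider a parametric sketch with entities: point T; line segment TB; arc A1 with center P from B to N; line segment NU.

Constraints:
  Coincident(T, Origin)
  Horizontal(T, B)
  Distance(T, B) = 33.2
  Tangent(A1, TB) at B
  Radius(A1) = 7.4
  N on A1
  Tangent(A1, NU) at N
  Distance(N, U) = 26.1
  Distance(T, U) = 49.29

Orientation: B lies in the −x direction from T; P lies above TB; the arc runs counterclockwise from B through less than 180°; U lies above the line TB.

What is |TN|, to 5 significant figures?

28.076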